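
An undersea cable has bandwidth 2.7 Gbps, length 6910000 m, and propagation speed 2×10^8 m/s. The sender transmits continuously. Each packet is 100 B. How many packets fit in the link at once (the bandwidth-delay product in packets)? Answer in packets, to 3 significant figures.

Propagation delay = 6910000 / 200000000 = 0.03455 s.
BDP = R × t_prop = 2700000000 × 0.03455 = 93285000 bits.
In packets of 800 bits: 117000 packets.

117000 packets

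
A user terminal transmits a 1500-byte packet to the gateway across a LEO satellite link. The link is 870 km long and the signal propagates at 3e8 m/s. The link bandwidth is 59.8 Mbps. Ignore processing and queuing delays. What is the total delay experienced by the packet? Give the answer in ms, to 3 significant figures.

3.10 ms

L = 1500 × 8 = 12000 bits.
Transmission delay = L/R = 12000 / 59800000 = 0.200669 ms.
Propagation delay = d/s = 870000 m / 300000000 m/s = 2.9 ms.
Total = 3.10 ms.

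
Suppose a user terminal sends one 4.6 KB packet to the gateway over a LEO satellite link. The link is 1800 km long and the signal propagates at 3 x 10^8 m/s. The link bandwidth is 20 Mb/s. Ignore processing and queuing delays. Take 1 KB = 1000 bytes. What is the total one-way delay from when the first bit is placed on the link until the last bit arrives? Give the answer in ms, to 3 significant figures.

L = 36800 bits.
Transmission delay = L/R = 36800 / 20000000 = 1.84 ms.
Propagation delay = d/s = 1800000 m / 300000000 m/s = 6 ms.
Total = 7.84 ms.

7.84 ms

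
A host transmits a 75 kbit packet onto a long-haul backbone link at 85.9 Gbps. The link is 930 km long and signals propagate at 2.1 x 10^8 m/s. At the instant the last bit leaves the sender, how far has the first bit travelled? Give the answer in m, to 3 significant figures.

183 m

t_tx = L/R = 75000/85900000000 = 8.73108e-07 s.
Distance = s × t_tx = 210000000 × 8.73108e-07 = 183 m.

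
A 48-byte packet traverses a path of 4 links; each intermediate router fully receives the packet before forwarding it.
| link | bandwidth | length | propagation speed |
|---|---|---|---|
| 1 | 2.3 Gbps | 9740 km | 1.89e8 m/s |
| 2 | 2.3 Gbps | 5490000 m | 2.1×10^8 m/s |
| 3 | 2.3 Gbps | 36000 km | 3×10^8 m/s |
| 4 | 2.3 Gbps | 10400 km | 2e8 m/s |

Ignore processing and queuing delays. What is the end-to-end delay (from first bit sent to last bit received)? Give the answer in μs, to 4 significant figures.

249700 μs

L = 48 × 8 = 384 bits.
Transmission delay per hop = L/R = 384/2300000000 = 0.166957 μs; 4 hops → 0.667826 μs.
Propagation delays (d/s per hop): 51534.4, 26142.9, 120000, 52000 μs; sum = 249677 μs.
End-to-end = 249700 μs.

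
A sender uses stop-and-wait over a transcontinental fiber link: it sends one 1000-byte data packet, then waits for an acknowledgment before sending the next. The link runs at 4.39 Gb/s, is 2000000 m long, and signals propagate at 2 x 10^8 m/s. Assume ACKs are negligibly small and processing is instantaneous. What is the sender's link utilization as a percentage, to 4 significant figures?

0.009111 %

t_tx = L/R = 8000/4390000000 = 1.82232e-06 s.
t_prop = 2000000/200000000 = 0.01 s; RTT = 0.02 s.
Cycle = t_tx + RTT = 0.0200018 s.
Utilization = t_tx / cycle = 1.82232e-06/0.0200018 = 0.009111 %.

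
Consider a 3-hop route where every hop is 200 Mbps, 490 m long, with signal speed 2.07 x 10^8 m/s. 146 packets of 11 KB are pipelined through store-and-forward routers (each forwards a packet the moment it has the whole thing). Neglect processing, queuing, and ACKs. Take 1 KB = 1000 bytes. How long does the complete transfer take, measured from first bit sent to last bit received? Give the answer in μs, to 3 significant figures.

Per-hop transmission t_tx = L/R = 88000/200000000 = 440 μs.
Per-hop propagation t_prop = 490/2.07e+08 = 2.36715 μs.
Pipeline fill: first packet needs 3·t_tx to clear all hops; remaining 145 packets each add one t_tx.
Total = (3+146-1)·t_tx + 3·t_prop = 148·440 + 3·2.36715 = 65100 μs.

65100 μs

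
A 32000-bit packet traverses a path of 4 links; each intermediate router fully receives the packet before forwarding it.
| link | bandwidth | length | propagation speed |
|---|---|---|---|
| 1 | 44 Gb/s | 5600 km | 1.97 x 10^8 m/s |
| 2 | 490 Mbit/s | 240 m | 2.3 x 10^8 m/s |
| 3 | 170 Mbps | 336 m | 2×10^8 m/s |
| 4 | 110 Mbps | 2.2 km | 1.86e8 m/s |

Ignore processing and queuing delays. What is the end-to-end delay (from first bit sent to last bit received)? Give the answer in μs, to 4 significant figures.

Transmission delays (L/R per hop): 0.727273, 65.3061, 188.235, 290.909 μs; sum = 545.178 μs.
Propagation delays (d/s per hop): 28426.4, 1.04348, 1.68, 11.828 μs; sum = 28440.9 μs.
End-to-end = 28990 μs.

28990 μs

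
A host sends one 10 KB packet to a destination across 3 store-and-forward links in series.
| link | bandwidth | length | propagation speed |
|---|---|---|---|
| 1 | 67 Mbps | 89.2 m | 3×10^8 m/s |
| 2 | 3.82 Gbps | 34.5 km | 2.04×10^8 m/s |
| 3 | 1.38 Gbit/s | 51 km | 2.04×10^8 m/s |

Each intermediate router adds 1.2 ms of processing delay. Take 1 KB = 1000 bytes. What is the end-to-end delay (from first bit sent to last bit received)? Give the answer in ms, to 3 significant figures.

4.09 ms

L = 80000 bits.
Transmission delays (L/R per hop): 1.19403, 0.0209424, 0.057971 ms; sum = 1.27294 ms.
Propagation delays (d/s per hop): 0.000297333, 0.169118, 0.25 ms; sum = 0.419415 ms.
Processing at 2 router(s): 2 × 1.2 ms = 2.4 ms.
End-to-end = 4.09 ms.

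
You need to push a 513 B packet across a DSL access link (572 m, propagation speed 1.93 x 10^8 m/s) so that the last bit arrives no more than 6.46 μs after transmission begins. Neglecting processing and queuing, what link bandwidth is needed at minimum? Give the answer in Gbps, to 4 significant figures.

1.174 Gbps

L = 4104 bits.
Propagation delay = 572 / 193000000 = 2.96373 μs.
Transmission budget = 6.46 − 2.96373 = 3.49627 μs.
R ≥ L / t_tx = 4104 bits / 3.49627e-06 s = 1.174 Gbps.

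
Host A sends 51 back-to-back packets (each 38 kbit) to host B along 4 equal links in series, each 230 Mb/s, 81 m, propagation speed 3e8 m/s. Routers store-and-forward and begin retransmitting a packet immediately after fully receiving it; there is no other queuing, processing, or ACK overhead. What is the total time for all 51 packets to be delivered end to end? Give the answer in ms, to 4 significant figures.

8.923 ms

Per-hop transmission t_tx = L/R = 38000/230000000 = 0.165217 ms.
Per-hop propagation t_prop = 81/300000000 = 0.00027 ms.
Pipeline fill: first packet needs 4·t_tx to clear all hops; remaining 50 packets each add one t_tx.
Total = (4+51-1)·t_tx + 4·t_prop = 54·0.165217 + 4·0.00027 = 8.923 ms.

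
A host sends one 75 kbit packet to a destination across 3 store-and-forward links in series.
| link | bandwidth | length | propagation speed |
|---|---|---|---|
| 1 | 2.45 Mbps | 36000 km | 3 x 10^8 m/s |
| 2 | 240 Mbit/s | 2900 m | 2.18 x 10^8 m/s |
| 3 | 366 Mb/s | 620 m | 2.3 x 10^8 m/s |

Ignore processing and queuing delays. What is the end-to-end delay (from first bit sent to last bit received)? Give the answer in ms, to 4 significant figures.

L = 75000 bits.
Transmission delays (L/R per hop): 30.6122, 0.3125, 0.204918 ms; sum = 31.1297 ms.
Propagation delays (d/s per hop): 120, 0.0133028, 0.00269565 ms; sum = 120.016 ms.
End-to-end = 151.1 ms.

151.1 ms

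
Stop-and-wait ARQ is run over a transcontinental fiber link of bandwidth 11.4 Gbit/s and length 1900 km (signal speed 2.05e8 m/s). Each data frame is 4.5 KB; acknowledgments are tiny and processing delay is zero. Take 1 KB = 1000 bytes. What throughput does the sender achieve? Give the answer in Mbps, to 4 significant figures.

t_tx = L/R = 36000/11400000000 = 3.15789e-06 s.
t_prop = 1900000/2.05e+08 = 0.00926829 s; RTT = 0.0185366 s.
Cycle = t_tx + RTT = 0.0185397 s.
Throughput = L / cycle = 36000 / 0.0185397 = 1.942 Mbps.

1.942 Mbps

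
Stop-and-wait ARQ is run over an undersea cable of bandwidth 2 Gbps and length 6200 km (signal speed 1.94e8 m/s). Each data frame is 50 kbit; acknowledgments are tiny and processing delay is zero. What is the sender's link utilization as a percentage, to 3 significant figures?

t_tx = L/R = 50000/2000000000 = 2.5e-05 s.
t_prop = 6200000/194000000 = 0.0319588 s; RTT = 0.0639175 s.
Cycle = t_tx + RTT = 0.0639425 s.
Utilization = t_tx / cycle = 2.5e-05/0.0639425 = 0.0391 %.

0.0391 %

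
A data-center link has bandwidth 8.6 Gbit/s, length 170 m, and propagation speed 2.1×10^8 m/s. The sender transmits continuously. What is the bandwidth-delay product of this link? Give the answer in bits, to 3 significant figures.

6960 bits

Propagation delay = 170 / 210000000 = 8.09524e-07 s.
BDP = R × t_prop = 8600000000 × 8.09524e-07 = 6961.9 bits.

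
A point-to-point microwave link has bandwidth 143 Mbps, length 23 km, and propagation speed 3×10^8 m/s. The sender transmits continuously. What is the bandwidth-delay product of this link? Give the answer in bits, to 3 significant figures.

11000 bits

Propagation delay = 23000 / 300000000 = 7.66667e-05 s.
BDP = R × t_prop = 143000000 × 7.66667e-05 = 10963.3 bits.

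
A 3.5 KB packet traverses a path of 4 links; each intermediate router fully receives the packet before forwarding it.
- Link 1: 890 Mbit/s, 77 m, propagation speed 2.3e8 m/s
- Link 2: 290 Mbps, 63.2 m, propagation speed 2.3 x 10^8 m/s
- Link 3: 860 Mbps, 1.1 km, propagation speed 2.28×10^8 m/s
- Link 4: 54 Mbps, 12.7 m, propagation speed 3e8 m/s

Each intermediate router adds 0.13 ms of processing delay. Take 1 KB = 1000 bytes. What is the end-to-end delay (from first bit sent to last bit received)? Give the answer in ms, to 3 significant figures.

1.07 ms

L = 28000 bits.
Transmission delays (L/R per hop): 0.0314607, 0.0965517, 0.0325581, 0.518519 ms; sum = 0.679089 ms.
Propagation delays (d/s per hop): 0.000334783, 0.000274783, 0.00482456, 4.23333e-05 ms; sum = 0.00547646 ms.
Processing at 3 router(s): 3 × 0.13 ms = 0.39 ms.
End-to-end = 1.07 ms.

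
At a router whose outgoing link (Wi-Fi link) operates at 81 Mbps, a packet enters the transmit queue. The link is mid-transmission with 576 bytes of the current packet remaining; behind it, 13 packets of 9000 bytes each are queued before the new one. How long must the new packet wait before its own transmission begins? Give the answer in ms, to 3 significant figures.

11.6 ms

Each queued packet: L/R = 72000/81000000 = 0.888889 ms.
13 queued → 11.5556 ms.
Plus remaining 4608 bits of current packet: 0.0568889 ms.
Queuing delay = 11.6 ms.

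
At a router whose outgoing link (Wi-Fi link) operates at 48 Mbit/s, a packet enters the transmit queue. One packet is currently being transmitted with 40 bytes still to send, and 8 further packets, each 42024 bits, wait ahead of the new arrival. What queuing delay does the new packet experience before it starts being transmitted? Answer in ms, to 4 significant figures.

7.011 ms

Each queued packet: L/R = 42024/48000000 = 0.8755 ms.
8 queued → 7.004 ms.
Plus remaining 320 bits of current packet: 0.00666667 ms.
Queuing delay = 7.011 ms.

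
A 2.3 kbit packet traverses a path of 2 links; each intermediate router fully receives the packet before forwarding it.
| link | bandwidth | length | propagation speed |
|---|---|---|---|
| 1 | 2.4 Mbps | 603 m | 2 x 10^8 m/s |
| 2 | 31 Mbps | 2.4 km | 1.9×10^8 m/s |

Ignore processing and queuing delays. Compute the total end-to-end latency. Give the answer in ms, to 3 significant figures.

1.05 ms

L = 2300 bits.
Transmission delays (L/R per hop): 0.958333, 0.0741935 ms; sum = 1.03253 ms.
Propagation delays (d/s per hop): 0.003015, 0.0126316 ms; sum = 0.0156466 ms.
End-to-end = 1.05 ms.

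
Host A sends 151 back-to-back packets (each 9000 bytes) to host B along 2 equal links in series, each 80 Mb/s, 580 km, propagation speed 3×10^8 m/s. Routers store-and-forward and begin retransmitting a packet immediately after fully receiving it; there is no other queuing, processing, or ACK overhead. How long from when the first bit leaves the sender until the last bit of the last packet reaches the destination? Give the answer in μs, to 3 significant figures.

141000 μs

Per-hop transmission t_tx = L/R = 72000/80000000 = 900 μs.
Per-hop propagation t_prop = 580000/300000000 = 1933.33 μs.
Pipeline fill: first packet needs 2·t_tx to clear all hops; remaining 150 packets each add one t_tx.
Total = (2+151-1)·t_tx + 2·t_prop = 152·900 + 2·1933.33 = 141000 μs.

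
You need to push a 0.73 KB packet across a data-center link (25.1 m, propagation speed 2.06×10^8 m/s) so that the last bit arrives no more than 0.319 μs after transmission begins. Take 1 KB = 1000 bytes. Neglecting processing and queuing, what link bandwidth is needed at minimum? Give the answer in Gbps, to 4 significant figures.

29.62 Gbps

L = 5840 bits.
Propagation delay = 25.1 / 206000000 = 0.121845 μs.
Transmission budget = 0.319 − 0.121845 = 0.197155 μs.
R ≥ L / t_tx = 5840 bits / 1.97155e-07 s = 29.62 Gbps.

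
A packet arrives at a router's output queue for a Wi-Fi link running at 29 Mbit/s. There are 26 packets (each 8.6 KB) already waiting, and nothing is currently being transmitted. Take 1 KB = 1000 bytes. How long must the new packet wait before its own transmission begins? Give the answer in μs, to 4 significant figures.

61680 μs

Each queued packet: L/R = 68800/29000000 = 2372.41 μs.
26 queued → 61682.8 μs.
Queuing delay = 61680 μs.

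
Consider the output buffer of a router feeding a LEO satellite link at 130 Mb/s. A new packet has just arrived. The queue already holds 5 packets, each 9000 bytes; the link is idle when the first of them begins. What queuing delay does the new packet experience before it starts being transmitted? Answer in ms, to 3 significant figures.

2.77 ms

Each queued packet: L/R = 72000/130000000 = 0.553846 ms.
5 queued → 2.76923 ms.
Queuing delay = 2.77 ms.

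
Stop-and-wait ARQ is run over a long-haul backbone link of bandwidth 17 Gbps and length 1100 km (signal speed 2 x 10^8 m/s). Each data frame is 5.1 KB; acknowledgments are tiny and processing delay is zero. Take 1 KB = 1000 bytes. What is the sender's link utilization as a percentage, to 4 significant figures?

t_tx = L/R = 40800/17000000000 = 2.4e-06 s.
t_prop = 1100000/200000000 = 0.0055 s; RTT = 0.011 s.
Cycle = t_tx + RTT = 0.0110024 s.
Utilization = t_tx / cycle = 2.4e-06/0.0110024 = 0.02181 %.

0.02181 %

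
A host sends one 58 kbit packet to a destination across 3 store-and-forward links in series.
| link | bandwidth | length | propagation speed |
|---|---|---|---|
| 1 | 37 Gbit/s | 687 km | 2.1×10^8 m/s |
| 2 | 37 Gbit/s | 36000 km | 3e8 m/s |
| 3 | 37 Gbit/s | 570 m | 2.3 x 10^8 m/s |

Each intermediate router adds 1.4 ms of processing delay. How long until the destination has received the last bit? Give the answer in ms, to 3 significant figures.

L = 58000 bits.
Transmission delay per hop = L/R = 58000/37000000000 = 0.00156757 ms; 3 hops → 0.0047027 ms.
Propagation delays (d/s per hop): 3.27143, 120, 0.00247826 ms; sum = 123.274 ms.
Processing at 2 router(s): 2 × 1.4 ms = 2.8 ms.
End-to-end = 126 ms.

126 ms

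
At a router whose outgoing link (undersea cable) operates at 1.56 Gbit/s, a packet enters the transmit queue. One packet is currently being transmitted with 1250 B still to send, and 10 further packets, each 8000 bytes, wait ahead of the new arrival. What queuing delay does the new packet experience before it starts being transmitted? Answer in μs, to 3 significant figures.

Each queued packet: L/R = 64000/1560000000 = 41.0256 μs.
10 queued → 410.256 μs.
Plus remaining 10000 bits of current packet: 6.41026 μs.
Queuing delay = 417 μs.

417 μs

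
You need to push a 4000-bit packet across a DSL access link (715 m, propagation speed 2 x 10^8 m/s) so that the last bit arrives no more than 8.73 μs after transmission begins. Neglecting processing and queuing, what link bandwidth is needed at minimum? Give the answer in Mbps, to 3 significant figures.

776 Mbps

Propagation delay = 715 / 200000000 = 3.575 μs.
Transmission budget = 8.73 − 3.575 = 5.155 μs.
R ≥ L / t_tx = 4000 bits / 5.155e-06 s = 776 Mbps.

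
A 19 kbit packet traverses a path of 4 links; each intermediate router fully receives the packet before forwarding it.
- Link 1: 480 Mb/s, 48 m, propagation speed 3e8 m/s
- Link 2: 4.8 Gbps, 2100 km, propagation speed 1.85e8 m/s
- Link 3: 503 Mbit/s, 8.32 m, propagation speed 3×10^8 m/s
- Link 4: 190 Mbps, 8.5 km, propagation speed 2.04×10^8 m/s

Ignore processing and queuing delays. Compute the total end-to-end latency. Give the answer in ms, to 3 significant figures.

11.6 ms

L = 19000 bits.
Transmission delays (L/R per hop): 0.0395833, 0.00395833, 0.0377734, 0.1 ms; sum = 0.181315 ms.
Propagation delays (d/s per hop): 0.00016, 11.3514, 2.77333e-05, 0.0416667 ms; sum = 11.3932 ms.
End-to-end = 11.6 ms.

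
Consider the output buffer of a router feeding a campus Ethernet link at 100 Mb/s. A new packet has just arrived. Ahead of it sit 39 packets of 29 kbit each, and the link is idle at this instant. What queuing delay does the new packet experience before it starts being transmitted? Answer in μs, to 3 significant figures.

11300 μs

Each queued packet: L/R = 29000/100000000 = 290 μs.
39 queued → 11310 μs.
Queuing delay = 11300 μs.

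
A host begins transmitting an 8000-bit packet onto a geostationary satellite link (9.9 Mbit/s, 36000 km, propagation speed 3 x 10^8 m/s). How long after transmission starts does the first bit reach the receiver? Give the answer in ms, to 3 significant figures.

First bit experiences only propagation delay: d/s = 36000000/300000000 = 120 ms.

120 ms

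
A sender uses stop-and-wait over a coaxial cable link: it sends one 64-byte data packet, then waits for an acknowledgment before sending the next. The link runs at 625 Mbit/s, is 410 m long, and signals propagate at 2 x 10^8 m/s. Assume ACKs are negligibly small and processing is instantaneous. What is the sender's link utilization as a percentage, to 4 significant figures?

16.65 %

t_tx = L/R = 512/625000000 = 8.192e-07 s.
t_prop = 410/200000000 = 2.05e-06 s; RTT = 4.1e-06 s.
Cycle = t_tx + RTT = 4.9192e-06 s.
Utilization = t_tx / cycle = 8.192e-07/4.9192e-06 = 16.65 %.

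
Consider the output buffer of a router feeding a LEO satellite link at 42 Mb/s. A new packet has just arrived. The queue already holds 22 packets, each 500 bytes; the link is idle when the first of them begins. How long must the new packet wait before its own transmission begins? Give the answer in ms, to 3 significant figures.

Each queued packet: L/R = 4000/42000000 = 0.0952381 ms.
22 queued → 2.09524 ms.
Queuing delay = 2.10 ms.

2.10 ms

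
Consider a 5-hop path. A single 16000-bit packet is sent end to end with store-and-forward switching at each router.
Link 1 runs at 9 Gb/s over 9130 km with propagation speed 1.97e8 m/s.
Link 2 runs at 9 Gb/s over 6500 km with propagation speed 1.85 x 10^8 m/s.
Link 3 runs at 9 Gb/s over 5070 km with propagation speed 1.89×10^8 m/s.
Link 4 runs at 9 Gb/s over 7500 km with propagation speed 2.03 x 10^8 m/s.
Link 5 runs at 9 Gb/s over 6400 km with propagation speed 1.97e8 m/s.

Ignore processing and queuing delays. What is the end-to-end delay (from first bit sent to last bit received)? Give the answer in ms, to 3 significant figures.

Transmission delay per hop = L/R = 16000/9000000000 = 0.00177778 ms; 5 hops → 0.00888889 ms.
Propagation delays (d/s per hop): 46.3452, 35.1351, 26.8254, 36.9458, 32.4873 ms; sum = 177.739 ms.
End-to-end = 178 ms.

178 ms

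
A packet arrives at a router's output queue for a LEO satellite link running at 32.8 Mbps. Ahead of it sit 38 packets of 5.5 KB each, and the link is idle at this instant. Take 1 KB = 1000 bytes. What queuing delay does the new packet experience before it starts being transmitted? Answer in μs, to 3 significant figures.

51000 μs

Each queued packet: L/R = 44000/3.28e+07 = 1341.46 μs.
38 queued → 50975.6 μs.
Queuing delay = 51000 μs.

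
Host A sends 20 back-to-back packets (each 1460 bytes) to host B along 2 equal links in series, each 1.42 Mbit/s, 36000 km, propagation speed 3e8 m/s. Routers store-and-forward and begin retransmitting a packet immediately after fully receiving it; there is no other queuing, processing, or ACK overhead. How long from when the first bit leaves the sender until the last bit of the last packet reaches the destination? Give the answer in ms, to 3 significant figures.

Per-hop transmission t_tx = L/R = 11680/1420000 = 8.22535 ms.
Per-hop propagation t_prop = 36000000/300000000 = 120 ms.
Pipeline fill: first packet needs 2·t_tx to clear all hops; remaining 19 packets each add one t_tx.
Total = (2+20-1)·t_tx + 2·t_prop = 21·8.22535 + 2·120 = 413 ms.

413 ms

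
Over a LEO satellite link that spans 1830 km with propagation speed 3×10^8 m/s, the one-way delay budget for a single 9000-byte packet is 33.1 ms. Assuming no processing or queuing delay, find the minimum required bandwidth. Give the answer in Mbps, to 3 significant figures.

2.67 Mbps

L = 72000 bits.
Propagation delay = 1830000 / 300000000 = 6.1 ms.
Transmission budget = 33.1 − 6.1 = 27 ms.
R ≥ L / t_tx = 72000 bits / 0.027 s = 2.67 Mbps.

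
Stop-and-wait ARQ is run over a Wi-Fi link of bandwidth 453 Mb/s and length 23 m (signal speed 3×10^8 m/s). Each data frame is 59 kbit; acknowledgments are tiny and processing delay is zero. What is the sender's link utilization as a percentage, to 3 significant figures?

99.9 %

t_tx = L/R = 59000/453000000 = 0.000130243 s.
t_prop = 23/300000000 = 7.66667e-08 s; RTT = 1.53333e-07 s.
Cycle = t_tx + RTT = 0.000130396 s.
Utilization = t_tx / cycle = 0.000130243/0.000130396 = 99.9 %.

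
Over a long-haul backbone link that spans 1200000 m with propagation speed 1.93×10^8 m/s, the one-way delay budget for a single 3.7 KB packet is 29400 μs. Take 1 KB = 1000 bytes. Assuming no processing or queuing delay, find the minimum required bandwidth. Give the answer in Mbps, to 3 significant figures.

1.28 Mbps

L = 29600 bits.
Propagation delay = 1200000 / 193000000 = 6217.62 μs.
Transmission budget = 29400 − 6217.62 = 23182.4 μs.
R ≥ L / t_tx = 29600 bits / 0.0231824 s = 1.28 Mbps.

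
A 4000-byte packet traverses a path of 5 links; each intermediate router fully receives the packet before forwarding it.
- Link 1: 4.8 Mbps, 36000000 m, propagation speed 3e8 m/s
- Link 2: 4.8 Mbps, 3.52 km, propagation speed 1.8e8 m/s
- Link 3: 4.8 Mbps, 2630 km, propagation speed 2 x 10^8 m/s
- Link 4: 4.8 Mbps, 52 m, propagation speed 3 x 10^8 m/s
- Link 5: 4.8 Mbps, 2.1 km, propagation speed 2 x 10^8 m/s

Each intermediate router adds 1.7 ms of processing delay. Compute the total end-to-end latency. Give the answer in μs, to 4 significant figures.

L = 4000 × 8 = 32000 bits.
Transmission delay per hop = L/R = 32000/4800000 = 6666.67 μs; 5 hops → 33333.3 μs.
Propagation delays (d/s per hop): 120000, 19.5556, 13150, 0.173333, 10.5 μs; sum = 133180 μs.
Processing at 4 router(s): 4 × 1.7 ms = 6800 μs.
End-to-end = 173300 μs.

173300 μs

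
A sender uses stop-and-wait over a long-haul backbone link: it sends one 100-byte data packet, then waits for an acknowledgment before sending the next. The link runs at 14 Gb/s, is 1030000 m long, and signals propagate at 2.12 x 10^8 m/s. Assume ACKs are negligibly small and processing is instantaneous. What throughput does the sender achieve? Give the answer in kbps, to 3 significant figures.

t_tx = L/R = 800/14000000000 = 5.71429e-08 s.
t_prop = 1030000/212000000 = 0.00485849 s; RTT = 0.00971698 s.
Cycle = t_tx + RTT = 0.00971704 s.
Throughput = L / cycle = 800 / 0.00971704 = 82.3 kbps.

82.3 kbps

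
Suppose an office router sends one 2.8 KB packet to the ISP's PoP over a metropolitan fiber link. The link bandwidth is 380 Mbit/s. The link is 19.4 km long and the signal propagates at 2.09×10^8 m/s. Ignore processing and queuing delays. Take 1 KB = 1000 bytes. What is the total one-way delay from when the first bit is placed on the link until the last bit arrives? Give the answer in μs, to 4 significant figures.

151.8 μs

L = 22400 bits.
Transmission delay = L/R = 22400 / 380000000 = 58.9474 μs.
Propagation delay = d/s = 19400 m / 209000000 m/s = 92.823 μs.
Total = 151.8 μs.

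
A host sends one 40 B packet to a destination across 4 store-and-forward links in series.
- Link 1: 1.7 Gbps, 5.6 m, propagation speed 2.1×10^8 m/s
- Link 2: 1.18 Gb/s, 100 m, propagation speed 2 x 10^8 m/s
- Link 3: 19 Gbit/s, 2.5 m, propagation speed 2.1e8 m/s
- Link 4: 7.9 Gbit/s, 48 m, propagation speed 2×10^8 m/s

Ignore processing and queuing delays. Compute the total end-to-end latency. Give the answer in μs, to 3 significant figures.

L = 40 × 8 = 320 bits.
Transmission delays (L/R per hop): 0.188235, 0.271186, 0.0168421, 0.0405063 μs; sum = 0.51677 μs.
Propagation delays (d/s per hop): 0.0266667, 0.5, 0.0119048, 0.24 μs; sum = 0.778571 μs.
End-to-end = 1.30 μs.

1.30 μs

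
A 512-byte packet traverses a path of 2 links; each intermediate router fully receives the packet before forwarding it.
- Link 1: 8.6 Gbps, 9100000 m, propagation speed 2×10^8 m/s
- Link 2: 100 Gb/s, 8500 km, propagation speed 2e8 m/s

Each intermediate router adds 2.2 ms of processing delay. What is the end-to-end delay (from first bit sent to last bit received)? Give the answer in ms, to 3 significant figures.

90.2 ms

L = 512 × 8 = 4096 bits.
Transmission delays (L/R per hop): 0.000476279, 4.096e-05 ms; sum = 0.000517239 ms.
Propagation delays (d/s per hop): 45.5, 42.5 ms; sum = 88 ms.
Processing at 1 router(s): 1 × 2.2 ms = 2.2 ms.
End-to-end = 90.2 ms.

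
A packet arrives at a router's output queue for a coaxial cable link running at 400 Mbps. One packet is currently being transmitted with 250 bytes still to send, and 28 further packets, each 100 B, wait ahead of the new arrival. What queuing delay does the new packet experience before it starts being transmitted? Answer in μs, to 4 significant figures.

Each queued packet: L/R = 800/400000000 = 2 μs.
28 queued → 56 μs.
Plus remaining 2000 bits of current packet: 5 μs.
Queuing delay = 61.00 μs.

61.00 μs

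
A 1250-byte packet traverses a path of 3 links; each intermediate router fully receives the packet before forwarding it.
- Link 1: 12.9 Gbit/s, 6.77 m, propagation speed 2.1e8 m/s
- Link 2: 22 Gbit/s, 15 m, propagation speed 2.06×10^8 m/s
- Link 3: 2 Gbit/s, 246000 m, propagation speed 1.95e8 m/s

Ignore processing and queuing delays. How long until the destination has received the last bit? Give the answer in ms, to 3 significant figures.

1.27 ms

L = 1250 × 8 = 10000 bits.
Transmission delays (L/R per hop): 0.000775194, 0.000454545, 0.005 ms; sum = 0.00622974 ms.
Propagation delays (d/s per hop): 3.22381e-05, 7.28155e-05, 1.26154 ms; sum = 1.26164 ms.
End-to-end = 1.27 ms.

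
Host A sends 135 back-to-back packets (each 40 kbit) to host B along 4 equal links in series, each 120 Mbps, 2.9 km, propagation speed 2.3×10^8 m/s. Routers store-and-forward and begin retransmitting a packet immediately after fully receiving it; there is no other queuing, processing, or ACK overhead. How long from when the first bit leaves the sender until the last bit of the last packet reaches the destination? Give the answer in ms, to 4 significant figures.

46.05 ms

Per-hop transmission t_tx = L/R = 40000/120000000 = 0.333333 ms.
Per-hop propagation t_prop = 2900/2.3e+08 = 0.0126087 ms.
Pipeline fill: first packet needs 4·t_tx to clear all hops; remaining 134 packets each add one t_tx.
Total = (4+135-1)·t_tx + 4·t_prop = 138·0.333333 + 4·0.0126087 = 46.05 ms.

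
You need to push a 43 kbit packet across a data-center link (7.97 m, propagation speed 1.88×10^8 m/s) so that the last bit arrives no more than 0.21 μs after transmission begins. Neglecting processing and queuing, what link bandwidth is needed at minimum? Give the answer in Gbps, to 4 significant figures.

Propagation delay = 7.97 / 188000000 = 0.0423936 μs.
Transmission budget = 0.21 − 0.0423936 = 0.167606 μs.
R ≥ L / t_tx = 43000 bits / 1.67606e-07 s = 256.6 Gbps.

256.6 Gbps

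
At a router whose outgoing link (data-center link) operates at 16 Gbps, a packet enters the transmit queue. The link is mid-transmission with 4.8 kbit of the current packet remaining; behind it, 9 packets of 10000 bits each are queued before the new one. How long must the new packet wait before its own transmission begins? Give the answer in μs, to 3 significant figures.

5.93 μs

Each queued packet: L/R = 10000/16000000000 = 0.625 μs.
9 queued → 5.625 μs.
Plus remaining 4800 bits of current packet: 0.3 μs.
Queuing delay = 5.93 μs.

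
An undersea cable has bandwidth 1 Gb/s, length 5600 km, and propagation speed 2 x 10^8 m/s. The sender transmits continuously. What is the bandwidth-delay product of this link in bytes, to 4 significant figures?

3500000 bytes

Propagation delay = 5600000 / 200000000 = 0.028 s.
BDP = R × t_prop = 1000000000 × 0.028 = 28000000 bits.
In bytes: 28000000/8 = 3500000 bytes.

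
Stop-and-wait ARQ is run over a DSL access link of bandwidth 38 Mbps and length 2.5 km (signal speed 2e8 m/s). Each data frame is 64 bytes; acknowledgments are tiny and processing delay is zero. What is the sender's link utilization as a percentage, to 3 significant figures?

t_tx = L/R = 512/38000000 = 1.34737e-05 s.
t_prop = 2500/200000000 = 1.25e-05 s; RTT = 2.5e-05 s.
Cycle = t_tx + RTT = 3.84737e-05 s.
Utilization = t_tx / cycle = 1.34737e-05/3.84737e-05 = 35.0 %.

35.0 %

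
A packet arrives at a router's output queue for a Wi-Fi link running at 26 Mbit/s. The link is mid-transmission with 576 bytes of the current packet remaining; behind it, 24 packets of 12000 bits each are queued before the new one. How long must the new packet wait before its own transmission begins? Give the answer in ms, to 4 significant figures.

Each queued packet: L/R = 12000/26000000 = 0.461538 ms.
24 queued → 11.0769 ms.
Plus remaining 4608 bits of current packet: 0.177231 ms.
Queuing delay = 11.25 ms.

11.25 ms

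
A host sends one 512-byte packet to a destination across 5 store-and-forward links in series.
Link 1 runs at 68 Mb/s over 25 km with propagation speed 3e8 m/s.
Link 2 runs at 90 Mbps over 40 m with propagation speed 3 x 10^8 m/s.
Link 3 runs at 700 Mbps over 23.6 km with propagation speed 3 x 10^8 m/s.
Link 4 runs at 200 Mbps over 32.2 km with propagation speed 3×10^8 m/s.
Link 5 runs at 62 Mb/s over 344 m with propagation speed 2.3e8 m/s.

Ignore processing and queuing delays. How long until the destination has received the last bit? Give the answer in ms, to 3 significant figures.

L = 512 × 8 = 4096 bits.
Transmission delays (L/R per hop): 0.0602353, 0.0455111, 0.00585143, 0.02048, 0.0660645 ms; sum = 0.198142 ms.
Propagation delays (d/s per hop): 0.0833333, 0.000133333, 0.0786667, 0.107333, 0.00149565 ms; sum = 0.270962 ms.
End-to-end = 0.469 ms.

0.469 ms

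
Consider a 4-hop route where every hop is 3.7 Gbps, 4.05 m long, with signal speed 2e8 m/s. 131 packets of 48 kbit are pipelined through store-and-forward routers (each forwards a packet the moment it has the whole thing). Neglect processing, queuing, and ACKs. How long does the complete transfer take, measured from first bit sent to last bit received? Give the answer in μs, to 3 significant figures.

Per-hop transmission t_tx = L/R = 48000/3700000000 = 12.973 μs.
Per-hop propagation t_prop = 4.05/200000000 = 0.02025 μs.
Pipeline fill: first packet needs 4·t_tx to clear all hops; remaining 130 packets each add one t_tx.
Total = (4+131-1)·t_tx + 4·t_prop = 134·12.973 + 4·0.02025 = 1740 μs.

1740 μs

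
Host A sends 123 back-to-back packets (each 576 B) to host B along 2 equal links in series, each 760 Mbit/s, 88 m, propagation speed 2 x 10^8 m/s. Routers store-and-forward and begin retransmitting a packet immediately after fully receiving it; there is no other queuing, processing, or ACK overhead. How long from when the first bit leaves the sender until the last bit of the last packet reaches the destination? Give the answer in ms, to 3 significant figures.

Per-hop transmission t_tx = L/R = 4608/760000000 = 0.00606316 ms.
Per-hop propagation t_prop = 88/200000000 = 0.00044 ms.
Pipeline fill: first packet needs 2·t_tx to clear all hops; remaining 122 packets each add one t_tx.
Total = (2+123-1)·t_tx + 2·t_prop = 124·0.00606316 + 2·0.00044 = 0.753 ms.

0.753 ms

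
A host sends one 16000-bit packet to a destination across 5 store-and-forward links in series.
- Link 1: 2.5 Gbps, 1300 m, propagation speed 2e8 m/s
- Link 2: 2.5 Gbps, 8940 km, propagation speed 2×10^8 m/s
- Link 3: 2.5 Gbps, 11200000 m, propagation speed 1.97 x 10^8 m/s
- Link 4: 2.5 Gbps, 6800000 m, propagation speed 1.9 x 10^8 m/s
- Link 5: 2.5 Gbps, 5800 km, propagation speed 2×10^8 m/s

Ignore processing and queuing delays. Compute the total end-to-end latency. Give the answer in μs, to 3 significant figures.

Transmission delay per hop = L/R = 16000/2500000000 = 6.4 μs; 5 hops → 32 μs.
Propagation delays (d/s per hop): 6.5, 44700, 56852.8, 35789.5, 29000 μs; sum = 166349 μs.
End-to-end = 166000 μs.

166000 μs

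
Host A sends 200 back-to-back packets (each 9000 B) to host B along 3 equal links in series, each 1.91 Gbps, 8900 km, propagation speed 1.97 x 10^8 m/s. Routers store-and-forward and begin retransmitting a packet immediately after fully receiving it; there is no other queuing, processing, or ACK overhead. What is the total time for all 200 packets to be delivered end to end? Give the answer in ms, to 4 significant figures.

Per-hop transmission t_tx = L/R = 72000/1910000000 = 0.0376963 ms.
Per-hop propagation t_prop = 8900000/197000000 = 45.1777 ms.
Pipeline fill: first packet needs 3·t_tx to clear all hops; remaining 199 packets each add one t_tx.
Total = (3+200-1)·t_tx + 3·t_prop = 202·0.0376963 + 3·45.1777 = 143.1 ms.

143.1 ms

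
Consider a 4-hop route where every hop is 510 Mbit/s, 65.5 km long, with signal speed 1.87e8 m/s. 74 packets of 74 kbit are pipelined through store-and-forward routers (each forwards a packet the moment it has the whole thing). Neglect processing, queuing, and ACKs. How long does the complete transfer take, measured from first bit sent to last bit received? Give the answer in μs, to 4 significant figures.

Per-hop transmission t_tx = L/R = 74000/510000000 = 145.098 μs.
Per-hop propagation t_prop = 65500/187000000 = 350.267 μs.
Pipeline fill: first packet needs 4·t_tx to clear all hops; remaining 73 packets each add one t_tx.
Total = (4+74-1)·t_tx + 4·t_prop = 77·145.098 + 4·350.267 = 12570 μs.

12570 μs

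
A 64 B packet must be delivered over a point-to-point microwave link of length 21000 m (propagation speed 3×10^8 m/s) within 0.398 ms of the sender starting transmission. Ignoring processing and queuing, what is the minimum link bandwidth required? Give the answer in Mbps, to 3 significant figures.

L = 512 bits.
Propagation delay = 21000 / 300000000 = 0.07 ms.
Transmission budget = 0.398 − 0.07 = 0.328 ms.
R ≥ L / t_tx = 512 bits / 0.000328 s = 1.56 Mbps.

1.56 Mbps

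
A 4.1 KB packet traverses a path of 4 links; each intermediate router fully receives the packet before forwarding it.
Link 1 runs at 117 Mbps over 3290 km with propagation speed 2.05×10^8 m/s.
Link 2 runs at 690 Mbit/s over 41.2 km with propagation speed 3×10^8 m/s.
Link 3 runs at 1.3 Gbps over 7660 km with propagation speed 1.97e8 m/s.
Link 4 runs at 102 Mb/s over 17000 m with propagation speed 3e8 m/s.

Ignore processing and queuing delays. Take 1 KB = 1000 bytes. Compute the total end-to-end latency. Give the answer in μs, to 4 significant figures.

L = 32800 bits.
Transmission delays (L/R per hop): 280.342, 47.5362, 25.2308, 321.569 μs; sum = 674.678 μs.
Propagation delays (d/s per hop): 16048.8, 137.333, 38883.2, 56.6667 μs; sum = 55126 μs.
End-to-end = 55800 μs.

55800 μs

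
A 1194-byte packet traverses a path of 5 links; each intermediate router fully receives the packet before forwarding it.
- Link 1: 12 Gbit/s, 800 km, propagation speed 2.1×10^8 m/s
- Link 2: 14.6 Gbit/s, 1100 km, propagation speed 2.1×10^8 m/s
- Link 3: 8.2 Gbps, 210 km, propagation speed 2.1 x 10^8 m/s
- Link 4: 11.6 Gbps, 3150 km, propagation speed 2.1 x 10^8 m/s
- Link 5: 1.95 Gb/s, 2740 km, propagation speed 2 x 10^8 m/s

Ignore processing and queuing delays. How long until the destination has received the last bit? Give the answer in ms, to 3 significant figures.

38.8 ms

L = 1194 × 8 = 9552 bits.
Transmission delays (L/R per hop): 0.000796, 0.000654247, 0.00116488, 0.000823448, 0.00489846 ms; sum = 0.00833703 ms.
Propagation delays (d/s per hop): 3.80952, 5.2381, 1, 15, 13.7 ms; sum = 38.7476 ms.
End-to-end = 38.8 ms.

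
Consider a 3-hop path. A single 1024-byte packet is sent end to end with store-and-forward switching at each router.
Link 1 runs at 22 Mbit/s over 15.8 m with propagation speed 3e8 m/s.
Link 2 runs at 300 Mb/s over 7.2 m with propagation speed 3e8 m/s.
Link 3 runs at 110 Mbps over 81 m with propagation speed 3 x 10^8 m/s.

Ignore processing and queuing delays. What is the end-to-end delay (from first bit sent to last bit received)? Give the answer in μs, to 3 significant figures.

L = 1024 × 8 = 8192 bits.
Transmission delays (L/R per hop): 372.364, 27.3067, 74.4727 μs; sum = 474.143 μs.
Propagation delays (d/s per hop): 0.0526667, 0.024, 0.27 μs; sum = 0.346667 μs.
End-to-end = 474 μs.

474 μs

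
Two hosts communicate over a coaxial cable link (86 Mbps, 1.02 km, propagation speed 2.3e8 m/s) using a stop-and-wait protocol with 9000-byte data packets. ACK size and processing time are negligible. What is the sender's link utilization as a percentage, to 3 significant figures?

t_tx = L/R = 72000/86000000 = 0.000837209 s.
t_prop = 1020/2.3e+08 = 4.43478e-06 s; RTT = 8.86957e-06 s.
Cycle = t_tx + RTT = 0.000846079 s.
Utilization = t_tx / cycle = 0.000837209/0.000846079 = 99.0 %.

99.0 %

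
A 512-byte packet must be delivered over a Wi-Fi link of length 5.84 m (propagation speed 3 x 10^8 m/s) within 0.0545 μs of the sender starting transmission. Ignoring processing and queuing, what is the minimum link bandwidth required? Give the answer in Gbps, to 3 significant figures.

L = 4096 bits.
Propagation delay = 5.84 / 300000000 = 0.0194667 μs.
Transmission budget = 0.0545 − 0.0194667 = 0.0350333 μs.
R ≥ L / t_tx = 4096 bits / 3.50333e-08 s = 117 Gbps.

117 Gbps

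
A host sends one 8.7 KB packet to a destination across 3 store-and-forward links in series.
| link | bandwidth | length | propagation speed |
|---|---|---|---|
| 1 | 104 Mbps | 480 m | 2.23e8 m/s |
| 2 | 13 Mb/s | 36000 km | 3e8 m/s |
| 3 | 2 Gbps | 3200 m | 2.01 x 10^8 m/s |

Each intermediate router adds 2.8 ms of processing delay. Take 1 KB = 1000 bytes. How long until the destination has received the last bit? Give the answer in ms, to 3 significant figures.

L = 69600 bits.
Transmission delays (L/R per hop): 0.669231, 5.35385, 0.0348 ms; sum = 6.05788 ms.
Propagation delays (d/s per hop): 0.00215247, 120, 0.0159204 ms; sum = 120.018 ms.
Processing at 2 router(s): 2 × 2.8 ms = 5.6 ms.
End-to-end = 132 ms.

132 ms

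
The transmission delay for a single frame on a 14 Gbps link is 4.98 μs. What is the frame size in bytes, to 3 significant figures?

8720 bytes

L = R × t_tx = 14000000000 b/s × 4.98e-06 s = 69720 bits.
In bytes: 69720 / 8 = 8720 bytes.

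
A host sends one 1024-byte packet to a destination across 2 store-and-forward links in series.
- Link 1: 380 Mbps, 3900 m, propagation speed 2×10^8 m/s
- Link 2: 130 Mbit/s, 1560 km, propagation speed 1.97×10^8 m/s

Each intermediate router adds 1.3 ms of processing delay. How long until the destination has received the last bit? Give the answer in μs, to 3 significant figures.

9320 μs

L = 1024 × 8 = 8192 bits.
Transmission delays (L/R per hop): 21.5579, 63.0154 μs; sum = 84.5733 μs.
Propagation delays (d/s per hop): 19.5, 7918.78 μs; sum = 7938.28 μs.
Processing at 1 router(s): 1 × 1.3 ms = 1300 μs.
End-to-end = 9320 μs.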